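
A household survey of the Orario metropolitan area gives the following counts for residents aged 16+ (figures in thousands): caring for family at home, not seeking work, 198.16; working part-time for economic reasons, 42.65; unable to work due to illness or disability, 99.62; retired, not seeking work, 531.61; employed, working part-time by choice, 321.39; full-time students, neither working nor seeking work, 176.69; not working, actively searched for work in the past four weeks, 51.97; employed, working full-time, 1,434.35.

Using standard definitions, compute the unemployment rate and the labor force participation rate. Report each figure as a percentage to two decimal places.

Employed = 42.65 + 321.39 + 1,434.35 = 1,798.39 thousand (anyone who worked, including part-time for economic reasons, counts as employed).
Unemployed = 51.97 thousand.
Labor force = 1,798.39 + 51.97 = 1,850.36 thousand.
Not in labor force = 198.16 + 99.62 + 531.61 + 176.69 = 1,006.08 thousand (those not working and not actively searching are outside the labor force).
Civilian working-age population = 1,850.36 + 1,006.08 = 2,856.44 thousand.
Unemployment rate = 51.97 / 1,850.36 = 2.81%.
Labor force participation rate = 1,850.36 / 2,856.44 = 64.78%.

Unemployment rate ≈ 2.81%; labor force participation rate ≈ 64.78%.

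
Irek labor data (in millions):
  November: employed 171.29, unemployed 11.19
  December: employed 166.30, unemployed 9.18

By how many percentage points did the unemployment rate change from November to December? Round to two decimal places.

November: labor force = 171.29 + 11.19 = 182.48; u = 11.19/182.48 = 6.13%.
December: labor force = 166.30 + 9.18 = 175.48; u = 9.18/175.48 = 5.23%.
Change = 5.23% − 6.13% = −0.90 pp.

The unemployment rate changed by −0.90 percentage points.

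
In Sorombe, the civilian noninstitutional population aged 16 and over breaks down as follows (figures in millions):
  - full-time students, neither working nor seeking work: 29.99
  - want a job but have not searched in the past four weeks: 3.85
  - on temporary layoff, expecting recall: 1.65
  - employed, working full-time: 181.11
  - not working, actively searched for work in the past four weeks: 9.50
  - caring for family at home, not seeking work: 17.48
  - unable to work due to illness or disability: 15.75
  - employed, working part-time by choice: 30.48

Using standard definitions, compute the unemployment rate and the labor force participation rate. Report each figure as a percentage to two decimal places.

Unemployment rate ≈ 5.01%; labor force participation rate ≈ 76.86%.

Employed = 181.11 + 30.48 = 211.59 million.
Unemployed = 1.65 + 9.50 = 11.15 million (jobless and actively searching, or on temporary layoff).
Labor force = 211.59 + 11.15 = 222.74 million.
Not in labor force = 29.99 + 3.85 + 17.48 + 15.75 = 67.07 million (those not working and not actively searching are outside the labor force — including those who want a job but have given up searching).
Civilian working-age population = 222.74 + 67.07 = 289.81 million.
Unemployment rate = 11.15 / 222.74 = 5.01%.
Labor force participation rate = 222.74 / 289.81 = 76.86%.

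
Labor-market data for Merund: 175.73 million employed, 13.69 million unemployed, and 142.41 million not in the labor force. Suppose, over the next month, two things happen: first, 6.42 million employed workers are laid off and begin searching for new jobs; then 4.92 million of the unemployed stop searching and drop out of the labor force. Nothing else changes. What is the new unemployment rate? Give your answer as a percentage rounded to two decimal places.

New unemployment rate ≈ 8.23%.

Initially, labor force = 175.73 + 13.69 = 189.42 million, so u = 13.69/189.42 = 7.23%.
After the first change, employed falls and unemployed rises by 6.42; labor force unchanged → E = 169.31, U = 20.11, labor force = 189.42 million.
After the second change, unemployed and labor force both fall by 4.92 → E = 169.31, U = 15.19, labor force = 184.50 million.
New unemployment rate = 15.19 / 184.50 = 8.23%.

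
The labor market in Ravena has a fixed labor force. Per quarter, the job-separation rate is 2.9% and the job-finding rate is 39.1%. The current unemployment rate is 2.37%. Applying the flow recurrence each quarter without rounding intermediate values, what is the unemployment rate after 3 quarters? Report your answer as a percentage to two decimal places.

Unemployment rate after three quarters ≈ 6.02%.

With a fixed labor force, u_{t+1} = u_t + s·(1−u_t) − f·u_t = u_t·(1−s−f) + s.
Here 1−s−f = 0.580 and s = 0.029.
u_1 = 0.023700 × 0.580 + 0.029 = 0.042746.
u_2 = 0.042746 × 0.580 + 0.029 = 0.053793.
u_3 = 0.053793 × 0.580 + 0.029 = 0.060200.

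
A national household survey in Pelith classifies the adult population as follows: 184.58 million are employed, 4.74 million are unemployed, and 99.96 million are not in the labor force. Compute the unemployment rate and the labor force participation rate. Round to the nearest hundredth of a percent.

Unemployment rate ≈ 2.50%; labor force participation rate ≈ 65.45%.

Labor force = employed + unemployed = 184.58 + 4.74 = 189.32 million.
Working-age population = 189.32 + 99.96 = 289.28 million.
Unemployment rate = 4.74 / 189.32 = 2.50%.
Labor force participation rate = 189.32 / 289.28 = 65.45%.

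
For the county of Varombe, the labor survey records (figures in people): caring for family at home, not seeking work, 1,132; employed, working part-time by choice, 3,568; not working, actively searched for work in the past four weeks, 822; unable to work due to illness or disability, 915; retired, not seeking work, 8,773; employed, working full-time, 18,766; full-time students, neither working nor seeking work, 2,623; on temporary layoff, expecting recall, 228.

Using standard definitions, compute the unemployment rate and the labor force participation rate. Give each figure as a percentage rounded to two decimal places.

Unemployment rate ≈ 4.49%; labor force participation rate ≈ 63.50%.

Employed = 3,568 + 18,766 = 22,334.
Unemployed = 822 + 228 = 1,050 (jobless and actively searching, or on temporary layoff).
Labor force = 22,334 + 1,050 = 23,384.
Not in labor force = 1,132 + 915 + 8,773 + 2,623 = 13,443 (those not working and not actively searching are outside the labor force).
Civilian working-age population = 23,384 + 13,443 = 36,827.
Unemployment rate = 1,050 / 23,384 = 4.49%.
Labor force participation rate = 23,384 / 36,827 = 63.50%.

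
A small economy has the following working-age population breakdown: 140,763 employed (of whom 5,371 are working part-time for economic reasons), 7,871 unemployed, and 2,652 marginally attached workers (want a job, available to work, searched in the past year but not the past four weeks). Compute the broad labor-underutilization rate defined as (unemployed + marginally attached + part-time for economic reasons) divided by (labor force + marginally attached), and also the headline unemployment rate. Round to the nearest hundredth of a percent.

Broad underutilization rate ≈ 10.51%; headline unemployment rate ≈ 5.30%.

Labor force = 140,763 + 7,871 = 148,634.
Numerator = 7,871 + 2,652 + 5,371 = 15,894.
Denominator = 148,634 + 2,652 = 151,286.
Broad rate = 15,894 / 151,286 = 10.51%.
Headline unemployment rate = 7,871 / 148,634 = 5.30%.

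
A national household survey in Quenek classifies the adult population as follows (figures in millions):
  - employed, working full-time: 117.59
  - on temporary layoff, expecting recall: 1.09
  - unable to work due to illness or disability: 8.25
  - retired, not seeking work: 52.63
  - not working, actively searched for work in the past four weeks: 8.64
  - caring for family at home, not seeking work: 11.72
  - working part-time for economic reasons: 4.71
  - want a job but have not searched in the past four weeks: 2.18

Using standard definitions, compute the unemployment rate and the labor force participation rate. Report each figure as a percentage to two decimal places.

Employed = 117.59 + 4.71 = 122.30 million (anyone who worked, including part-time for economic reasons, counts as employed).
Unemployed = 1.09 + 8.64 = 9.73 million (jobless and actively searching, or on temporary layoff).
Labor force = 122.30 + 9.73 = 132.03 million.
Not in labor force = 8.25 + 52.63 + 11.72 + 2.18 = 74.78 million (those not working and not actively searching are outside the labor force — including those who want a job but have given up searching).
Civilian working-age population = 132.03 + 74.78 = 206.81 million.
Unemployment rate = 9.73 / 132.03 = 7.37%.
Labor force participation rate = 132.03 / 206.81 = 63.84%.

Unemployment rate ≈ 7.37%; labor force participation rate ≈ 63.84%.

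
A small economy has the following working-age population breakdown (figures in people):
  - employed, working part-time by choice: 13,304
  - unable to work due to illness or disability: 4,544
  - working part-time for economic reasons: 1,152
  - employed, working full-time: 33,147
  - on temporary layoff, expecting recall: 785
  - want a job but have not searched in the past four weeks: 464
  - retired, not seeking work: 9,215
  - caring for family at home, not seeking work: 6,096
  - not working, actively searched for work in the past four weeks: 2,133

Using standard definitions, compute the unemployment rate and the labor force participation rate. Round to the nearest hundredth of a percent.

Employed = 13,304 + 1,152 + 33,147 = 47,603 (anyone who worked, including part-time for economic reasons, counts as employed).
Unemployed = 785 + 2,133 = 2,918 (jobless and actively searching, or on temporary layoff).
Labor force = 47,603 + 2,918 = 50,521.
Not in labor force = 4,544 + 464 + 9,215 + 6,096 = 20,319 (those not working and not actively searching are outside the labor force — including those who want a job but have given up searching).
Civilian working-age population = 50,521 + 20,319 = 70,840.
Unemployment rate = 2,918 / 50,521 = 5.78%.
Labor force participation rate = 50,521 / 70,840 = 71.32%.

Unemployment rate ≈ 5.78%; labor force participation rate ≈ 71.32%.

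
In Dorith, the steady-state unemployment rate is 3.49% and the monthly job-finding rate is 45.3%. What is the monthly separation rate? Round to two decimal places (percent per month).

From u* = s/(s+f): s = u·f/(1−u).
s = 0.0349 × 45.3 / (1 − 0.0349) = 1.5810 / 0.9651 ≈ 1.64% per month.

Separation rate ≈ 1.64% per month.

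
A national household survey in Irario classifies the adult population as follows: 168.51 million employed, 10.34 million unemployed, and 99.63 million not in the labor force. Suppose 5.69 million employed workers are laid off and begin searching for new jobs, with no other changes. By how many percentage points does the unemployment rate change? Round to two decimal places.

The unemployment rate changes by +3.18 percentage points.

Initially, labor force = 168.51 + 10.34 = 178.85 million, so u = 10.34/178.85 = 5.78%.
After the change, employed falls and unemployed rises by 5.69; labor force unchanged → E = 162.82, U = 16.03, labor force = 178.85 million.
New unemployment rate = 16.03 / 178.85 = 8.96%.
Change = 8.96% − 5.78% = +3.18 percentage points.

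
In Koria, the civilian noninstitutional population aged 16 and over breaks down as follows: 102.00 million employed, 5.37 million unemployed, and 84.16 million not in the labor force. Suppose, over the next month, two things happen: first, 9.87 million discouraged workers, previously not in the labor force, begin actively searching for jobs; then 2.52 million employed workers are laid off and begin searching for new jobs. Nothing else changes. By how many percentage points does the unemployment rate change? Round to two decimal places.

Initially, labor force = 102.00 + 5.37 = 107.37 million, so u = 5.37/107.37 = 5.00%.
After the first change, unemployed and labor force both rise by 9.87 → E = 102.00, U = 15.24, labor force = 117.24 million.
After the second change, employed falls and unemployed rises by 2.52; labor force unchanged → E = 99.48, U = 17.76, labor force = 117.24 million.
New unemployment rate = 17.76 / 117.24 = 15.15%.
Change = 15.15% − 5.00% = +10.15 percentage points.

The unemployment rate changes by +10.15 percentage points.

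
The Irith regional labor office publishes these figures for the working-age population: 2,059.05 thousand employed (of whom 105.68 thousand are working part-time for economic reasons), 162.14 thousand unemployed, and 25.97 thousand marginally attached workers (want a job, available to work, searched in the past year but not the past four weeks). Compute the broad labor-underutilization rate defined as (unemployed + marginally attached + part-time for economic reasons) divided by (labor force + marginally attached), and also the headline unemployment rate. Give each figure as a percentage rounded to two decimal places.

Broad underutilization rate ≈ 13.07%; headline unemployment rate ≈ 7.30%.

Labor force = 2,059.05 + 162.14 = 2,221.19 thousand.
Numerator = 162.14 + 25.97 + 105.68 = 293.79 thousand.
Denominator = 2,221.19 + 25.97 = 2,247.16 thousand.
Broad rate = 293.79 / 2,247.16 = 13.07%.
Headline unemployment rate = 162.14 / 2,221.19 = 7.30%.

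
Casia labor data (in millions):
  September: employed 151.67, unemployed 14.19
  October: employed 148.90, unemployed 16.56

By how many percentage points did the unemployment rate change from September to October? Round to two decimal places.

September: labor force = 151.67 + 14.19 = 165.86; u = 14.19/165.86 = 8.56%.
October: labor force = 148.90 + 16.56 = 165.46; u = 16.56/165.46 = 10.01%.
Change = 10.01% − 8.56% = +1.45 pp.

The unemployment rate changed by +1.45 percentage points.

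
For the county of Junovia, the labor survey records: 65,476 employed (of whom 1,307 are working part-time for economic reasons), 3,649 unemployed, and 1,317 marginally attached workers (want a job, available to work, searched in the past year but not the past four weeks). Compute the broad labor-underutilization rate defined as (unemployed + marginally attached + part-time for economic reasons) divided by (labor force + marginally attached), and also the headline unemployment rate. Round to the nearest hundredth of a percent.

Labor force = 65,476 + 3,649 = 69,125.
Numerator = 3,649 + 1,317 + 1,307 = 6,273.
Denominator = 69,125 + 1,317 = 70,442.
Broad rate = 6,273 / 70,442 = 8.91%.
Headline unemployment rate = 3,649 / 69,125 = 5.28%.

Broad underutilization rate ≈ 8.91%; headline unemployment rate ≈ 5.28%.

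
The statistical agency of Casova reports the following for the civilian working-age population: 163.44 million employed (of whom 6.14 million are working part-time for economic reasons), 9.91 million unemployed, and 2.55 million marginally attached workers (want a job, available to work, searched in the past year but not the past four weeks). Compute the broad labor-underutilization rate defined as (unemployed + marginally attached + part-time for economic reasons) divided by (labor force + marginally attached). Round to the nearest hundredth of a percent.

Broad underutilization rate ≈ 10.57%.

Labor force = 163.44 + 9.91 = 173.35 million.
Numerator = 9.91 + 2.55 + 6.14 = 18.60 million.
Denominator = 173.35 + 2.55 = 175.90 million.
Broad rate = 18.60 / 175.90 = 10.57%.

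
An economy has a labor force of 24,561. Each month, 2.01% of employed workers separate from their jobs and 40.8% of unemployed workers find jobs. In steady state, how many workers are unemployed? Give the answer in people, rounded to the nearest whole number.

About 1,153 are unemployed in steady state.

Steady-state unemployment rate u* = s/(s+f) = 2.01/(2.01+40.8) = 0.046952.
Unemployed = u* × labor force = 0.046952 × 24,561 ≈ 1,153.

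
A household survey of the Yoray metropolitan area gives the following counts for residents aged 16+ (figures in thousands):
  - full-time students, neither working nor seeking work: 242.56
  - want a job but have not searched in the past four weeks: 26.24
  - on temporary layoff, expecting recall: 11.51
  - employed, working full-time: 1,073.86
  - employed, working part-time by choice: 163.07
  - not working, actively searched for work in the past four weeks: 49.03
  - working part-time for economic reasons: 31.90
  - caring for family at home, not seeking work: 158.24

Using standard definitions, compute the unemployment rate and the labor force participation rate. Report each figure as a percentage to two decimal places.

Unemployment rate ≈ 4.55%; labor force participation rate ≈ 75.69%.

Employed = 1,073.86 + 163.07 + 31.90 = 1,268.83 thousand (anyone who worked, including part-time for economic reasons, counts as employed).
Unemployed = 11.51 + 49.03 = 60.54 thousand (jobless and actively searching, or on temporary layoff).
Labor force = 1,268.83 + 60.54 = 1,329.37 thousand.
Not in labor force = 242.56 + 26.24 + 158.24 = 427.04 thousand (those not working and not actively searching are outside the labor force — including those who want a job but have given up searching).
Civilian working-age population = 1,329.37 + 427.04 = 1,756.41 thousand.
Unemployment rate = 60.54 / 1,329.37 = 4.55%.
Labor force participation rate = 1,329.37 / 1,756.41 = 75.69%.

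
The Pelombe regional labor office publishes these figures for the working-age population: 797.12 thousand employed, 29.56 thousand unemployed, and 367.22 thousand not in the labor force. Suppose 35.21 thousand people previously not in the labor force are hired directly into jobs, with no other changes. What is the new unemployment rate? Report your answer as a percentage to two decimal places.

New unemployment rate ≈ 3.43%.

Initially, labor force = 797.12 + 29.56 = 826.68 thousand, so u = 29.56/826.68 = 3.58%.
After the change, employed and labor force both rise by 35.21; unemployed unchanged → E = 832.33, U = 29.56, labor force = 861.89 thousand.
New unemployment rate = 29.56 / 861.89 = 3.43%.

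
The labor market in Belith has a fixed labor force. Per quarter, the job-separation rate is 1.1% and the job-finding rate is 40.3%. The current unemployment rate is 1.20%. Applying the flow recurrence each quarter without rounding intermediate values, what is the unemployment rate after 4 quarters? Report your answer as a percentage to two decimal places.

Unemployment rate after four quarters ≈ 2.49%.

With a fixed labor force, u_{t+1} = u_t + s·(1−u_t) − f·u_t = u_t·(1−s−f) + s.
Here 1−s−f = 0.586 and s = 0.011.
u_1 = 0.012000 × 0.586 + 0.011 = 0.018032.
u_2 = 0.018032 × 0.586 + 0.011 = 0.021567.
u_3 = 0.021567 × 0.586 + 0.011 = 0.023638.
u_4 = 0.023638 × 0.586 + 0.011 = 0.024852.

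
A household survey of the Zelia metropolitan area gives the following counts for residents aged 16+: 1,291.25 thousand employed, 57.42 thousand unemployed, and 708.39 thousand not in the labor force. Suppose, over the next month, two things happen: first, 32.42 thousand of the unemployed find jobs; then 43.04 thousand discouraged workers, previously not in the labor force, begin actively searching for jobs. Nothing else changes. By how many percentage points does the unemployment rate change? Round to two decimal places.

Initially, labor force = 1,291.25 + 57.42 = 1,348.67 thousand, so u = 57.42/1,348.67 = 4.26%.
After the first change, unemployed falls and employed rises by 32.42; labor force unchanged → E = 1,323.67, U = 25.00, labor force = 1,348.67 thousand.
After the second change, unemployed and labor force both rise by 43.04 → E = 1,323.67, U = 68.04, labor force = 1,391.71 thousand.
New unemployment rate = 68.04 / 1,391.71 = 4.89%.
Change = 4.89% − 4.26% = +0.63 percentage points.

The unemployment rate changes by +0.63 percentage points.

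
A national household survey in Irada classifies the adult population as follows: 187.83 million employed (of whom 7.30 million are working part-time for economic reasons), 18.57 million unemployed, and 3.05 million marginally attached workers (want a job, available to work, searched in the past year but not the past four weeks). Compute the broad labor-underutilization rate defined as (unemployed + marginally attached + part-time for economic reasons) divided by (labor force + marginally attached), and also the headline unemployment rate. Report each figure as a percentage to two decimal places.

Labor force = 187.83 + 18.57 = 206.40 million.
Numerator = 18.57 + 3.05 + 7.30 = 28.92 million.
Denominator = 206.40 + 3.05 = 209.45 million.
Broad rate = 28.92 / 209.45 = 13.81%.
Headline unemployment rate = 18.57 / 206.40 = 9.00%.

Broad underutilization rate ≈ 13.81%; headline unemployment rate ≈ 9.00%.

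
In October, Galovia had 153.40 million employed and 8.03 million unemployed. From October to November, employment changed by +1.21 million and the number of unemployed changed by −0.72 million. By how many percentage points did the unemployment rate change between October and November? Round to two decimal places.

October: labor force = 153.40 + 8.03 = 161.43; u = 8.03/161.43 = 4.97%.
November: labor force = 154.61 + 7.31 = 161.92; u = 7.31/161.92 = 4.51%.
Change = 4.51% − 4.97% = −0.46 pp.

The unemployment rate changed by −0.46 percentage points.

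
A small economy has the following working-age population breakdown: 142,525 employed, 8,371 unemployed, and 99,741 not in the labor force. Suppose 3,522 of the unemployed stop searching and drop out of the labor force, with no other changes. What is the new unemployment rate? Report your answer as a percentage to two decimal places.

New unemployment rate ≈ 3.29%.

Initially, labor force = 142,525 + 8,371 = 150,896, so u = 8,371/150,896 = 5.55%.
After the change, unemployed and labor force both fall by 3,522 → E = 142,525, U = 4,849, labor force = 147,374.
New unemployment rate = 4,849 / 147,374 = 3.29%.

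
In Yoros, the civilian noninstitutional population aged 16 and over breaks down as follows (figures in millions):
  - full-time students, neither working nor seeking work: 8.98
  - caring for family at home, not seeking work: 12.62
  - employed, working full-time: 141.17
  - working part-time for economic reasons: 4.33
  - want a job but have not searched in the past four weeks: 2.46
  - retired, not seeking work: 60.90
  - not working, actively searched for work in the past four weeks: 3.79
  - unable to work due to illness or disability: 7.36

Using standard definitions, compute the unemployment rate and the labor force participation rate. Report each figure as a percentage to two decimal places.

Employed = 141.17 + 4.33 = 145.50 million (anyone who worked, including part-time for economic reasons, counts as employed).
Unemployed = 3.79 million.
Labor force = 145.50 + 3.79 = 149.29 million.
Not in labor force = 8.98 + 12.62 + 2.46 + 60.90 + 7.36 = 92.32 million (those not working and not actively searching are outside the labor force — including those who want a job but have given up searching).
Civilian working-age population = 149.29 + 92.32 = 241.61 million.
Unemployment rate = 3.79 / 149.29 = 2.54%.
Labor force participation rate = 149.29 / 241.61 = 61.79%.

Unemployment rate ≈ 2.54%; labor force participation rate ≈ 61.79%.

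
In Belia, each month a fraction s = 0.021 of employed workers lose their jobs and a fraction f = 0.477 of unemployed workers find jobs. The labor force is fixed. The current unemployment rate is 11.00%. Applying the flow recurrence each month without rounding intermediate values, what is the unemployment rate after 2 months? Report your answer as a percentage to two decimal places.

Unemployment rate after two months ≈ 5.93%.

With a fixed labor force, u_{t+1} = u_t + s·(1−u_t) − f·u_t = u_t·(1−s−f) + s.
Here 1−s−f = 0.502 and s = 0.021.
u_1 = 0.110000 × 0.502 + 0.021 = 0.076220.
u_2 = 0.076220 × 0.502 + 0.021 = 0.059262.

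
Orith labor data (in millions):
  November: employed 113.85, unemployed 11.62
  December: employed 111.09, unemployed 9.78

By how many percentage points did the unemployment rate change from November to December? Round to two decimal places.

The unemployment rate changed by −1.17 percentage points.

November: labor force = 113.85 + 11.62 = 125.47; u = 11.62/125.47 = 9.26%.
December: labor force = 111.09 + 9.78 = 120.87; u = 9.78/120.87 = 8.09%.
Change = 8.09% − 9.26% = −1.17 pp.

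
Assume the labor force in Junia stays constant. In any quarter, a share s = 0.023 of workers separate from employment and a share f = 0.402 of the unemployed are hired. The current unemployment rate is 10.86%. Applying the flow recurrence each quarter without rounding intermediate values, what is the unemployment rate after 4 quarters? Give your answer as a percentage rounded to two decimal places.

With a fixed labor force, u_{t+1} = u_t + s·(1−u_t) − f·u_t = u_t·(1−s−f) + s.
Here 1−s−f = 0.575 and s = 0.023.
u_1 = 0.108600 × 0.575 + 0.023 = 0.085445.
u_2 = 0.085445 × 0.575 + 0.023 = 0.072131.
u_3 = 0.072131 × 0.575 + 0.023 = 0.064475.
u_4 = 0.064475 × 0.575 + 0.023 = 0.060073.

Unemployment rate after four quarters ≈ 6.01%.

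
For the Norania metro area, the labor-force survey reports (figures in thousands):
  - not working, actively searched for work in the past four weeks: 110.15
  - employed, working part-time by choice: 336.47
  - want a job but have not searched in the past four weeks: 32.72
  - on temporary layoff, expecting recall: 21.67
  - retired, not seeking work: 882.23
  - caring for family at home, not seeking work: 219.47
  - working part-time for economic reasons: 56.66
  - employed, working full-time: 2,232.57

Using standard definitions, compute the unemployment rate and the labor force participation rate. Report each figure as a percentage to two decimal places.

Unemployment rate ≈ 4.78%; labor force participation rate ≈ 70.85%.

Employed = 336.47 + 56.66 + 2,232.57 = 2,625.70 thousand (anyone who worked, including part-time for economic reasons, counts as employed).
Unemployed = 110.15 + 21.67 = 131.82 thousand (jobless and actively searching, or on temporary layoff).
Labor force = 2,625.70 + 131.82 = 2,757.52 thousand.
Not in labor force = 32.72 + 882.23 + 219.47 = 1,134.42 thousand (those not working and not actively searching are outside the labor force — including those who want a job but have given up searching).
Civilian working-age population = 2,757.52 + 1,134.42 = 3,891.94 thousand.
Unemployment rate = 131.82 / 2,757.52 = 4.78%.
Labor force participation rate = 2,757.52 / 3,891.94 = 70.85%.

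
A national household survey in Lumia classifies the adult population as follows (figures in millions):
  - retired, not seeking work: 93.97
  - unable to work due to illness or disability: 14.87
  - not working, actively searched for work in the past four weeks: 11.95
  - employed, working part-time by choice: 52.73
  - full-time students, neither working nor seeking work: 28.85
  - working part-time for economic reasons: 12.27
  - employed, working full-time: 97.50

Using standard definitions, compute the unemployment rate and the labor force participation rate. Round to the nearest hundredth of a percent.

Unemployment rate ≈ 6.85%; labor force participation rate ≈ 55.89%.

Employed = 52.73 + 12.27 + 97.50 = 162.50 million (anyone who worked, including part-time for economic reasons, counts as employed).
Unemployed = 11.95 million.
Labor force = 162.50 + 11.95 = 174.45 million.
Not in labor force = 93.97 + 14.87 + 28.85 = 137.69 million (those not working and not actively searching are outside the labor force).
Civilian working-age population = 174.45 + 137.69 = 312.14 million.
Unemployment rate = 11.95 / 174.45 = 6.85%.
Labor force participation rate = 174.45 / 312.14 = 55.89%.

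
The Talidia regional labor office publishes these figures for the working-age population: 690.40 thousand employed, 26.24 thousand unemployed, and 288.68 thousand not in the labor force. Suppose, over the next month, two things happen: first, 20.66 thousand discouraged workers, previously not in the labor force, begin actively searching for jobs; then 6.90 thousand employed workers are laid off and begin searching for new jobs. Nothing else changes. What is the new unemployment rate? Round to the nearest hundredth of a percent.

New unemployment rate ≈ 7.30%.

Initially, labor force = 690.40 + 26.24 = 716.64 thousand, so u = 26.24/716.64 = 3.66%.
After the first change, unemployed and labor force both rise by 20.66 → E = 690.40, U = 46.90, labor force = 737.30 thousand.
After the second change, employed falls and unemployed rises by 6.90; labor force unchanged → E = 683.50, U = 53.80, labor force = 737.30 thousand.
New unemployment rate = 53.80 / 737.30 = 7.30%.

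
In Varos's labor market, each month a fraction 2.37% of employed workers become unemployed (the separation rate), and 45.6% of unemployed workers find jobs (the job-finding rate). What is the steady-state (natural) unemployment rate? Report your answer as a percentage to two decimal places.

At steady state the flows balance: s·E = f·U, so U/(E+U) = s/(s+f).
u* = 2.37 / (2.37 + 45.6) = 2.37 / 47.97 = 4.94%.

Steady-state unemployment rate ≈ 4.94%.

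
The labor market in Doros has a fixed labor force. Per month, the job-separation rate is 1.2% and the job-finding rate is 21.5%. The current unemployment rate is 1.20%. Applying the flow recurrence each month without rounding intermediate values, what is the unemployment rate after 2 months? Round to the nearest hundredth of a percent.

Unemployment rate after two months ≈ 2.84%.

With a fixed labor force, u_{t+1} = u_t + s·(1−u_t) − f·u_t = u_t·(1−s−f) + s.
Here 1−s−f = 0.773 and s = 0.012.
u_1 = 0.012000 × 0.773 + 0.012 = 0.021276.
u_2 = 0.021276 × 0.773 + 0.012 = 0.028446.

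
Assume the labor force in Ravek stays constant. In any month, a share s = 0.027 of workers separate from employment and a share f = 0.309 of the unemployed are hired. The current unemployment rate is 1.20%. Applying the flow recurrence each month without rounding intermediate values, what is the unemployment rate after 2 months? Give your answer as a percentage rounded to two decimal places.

With a fixed labor force, u_{t+1} = u_t + s·(1−u_t) − f·u_t = u_t·(1−s−f) + s.
Here 1−s−f = 0.664 and s = 0.027.
u_1 = 0.012000 × 0.664 + 0.027 = 0.034968.
u_2 = 0.034968 × 0.664 + 0.027 = 0.050219.

Unemployment rate after two months ≈ 5.02%.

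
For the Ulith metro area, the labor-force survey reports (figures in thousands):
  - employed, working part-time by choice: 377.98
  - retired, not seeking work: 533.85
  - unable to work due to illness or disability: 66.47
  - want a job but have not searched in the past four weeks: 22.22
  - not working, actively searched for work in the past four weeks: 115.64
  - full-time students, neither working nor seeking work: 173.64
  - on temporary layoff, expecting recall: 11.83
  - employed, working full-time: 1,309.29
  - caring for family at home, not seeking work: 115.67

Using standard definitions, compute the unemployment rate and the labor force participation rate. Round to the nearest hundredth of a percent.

Employed = 377.98 + 1,309.29 = 1,687.27 thousand.
Unemployed = 115.64 + 11.83 = 127.47 thousand (jobless and actively searching, or on temporary layoff).
Labor force = 1,687.27 + 127.47 = 1,814.74 thousand.
Not in labor force = 533.85 + 66.47 + 22.22 + 173.64 + 115.67 = 911.85 thousand (those not working and not actively searching are outside the labor force — including those who want a job but have given up searching).
Civilian working-age population = 1,814.74 + 911.85 = 2,726.59 thousand.
Unemployment rate = 127.47 / 1,814.74 = 7.02%.
Labor force participation rate = 1,814.74 / 2,726.59 = 66.56%.

Unemployment rate ≈ 7.02%; labor force participation rate ≈ 66.56%.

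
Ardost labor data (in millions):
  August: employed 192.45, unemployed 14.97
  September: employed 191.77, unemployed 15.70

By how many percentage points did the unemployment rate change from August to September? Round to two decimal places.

The unemployment rate changed by +0.35 percentage points.

August: labor force = 192.45 + 14.97 = 207.42; u = 14.97/207.42 = 7.22%.
September: labor force = 191.77 + 15.70 = 207.47; u = 15.70/207.47 = 7.57%.
Change = 7.57% − 7.22% = +0.35 pp.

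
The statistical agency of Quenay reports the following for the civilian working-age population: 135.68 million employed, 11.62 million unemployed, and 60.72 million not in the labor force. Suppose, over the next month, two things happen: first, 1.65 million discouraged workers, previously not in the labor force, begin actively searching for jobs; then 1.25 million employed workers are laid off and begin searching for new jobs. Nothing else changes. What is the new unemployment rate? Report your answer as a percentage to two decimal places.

Initially, labor force = 135.68 + 11.62 = 147.30 million, so u = 11.62/147.30 = 7.89%.
After the first change, unemployed and labor force both rise by 1.65 → E = 135.68, U = 13.27, labor force = 148.95 million.
After the second change, employed falls and unemployed rises by 1.25; labor force unchanged → E = 134.43, U = 14.52, labor force = 148.95 million.
New unemployment rate = 14.52 / 148.95 = 9.75%.

New unemployment rate ≈ 9.75%.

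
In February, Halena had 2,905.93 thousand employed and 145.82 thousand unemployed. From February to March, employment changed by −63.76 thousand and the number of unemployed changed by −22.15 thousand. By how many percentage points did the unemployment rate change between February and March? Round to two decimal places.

February: labor force = 2,905.93 + 145.82 = 3,051.75; u = 145.82/3,051.75 = 4.78%.
March: labor force = 2,842.17 + 123.67 = 2,965.84; u = 123.67/2,965.84 = 4.17%.
Change = 4.17% − 4.78% = −0.61 pp.

The unemployment rate changed by −0.61 percentage points.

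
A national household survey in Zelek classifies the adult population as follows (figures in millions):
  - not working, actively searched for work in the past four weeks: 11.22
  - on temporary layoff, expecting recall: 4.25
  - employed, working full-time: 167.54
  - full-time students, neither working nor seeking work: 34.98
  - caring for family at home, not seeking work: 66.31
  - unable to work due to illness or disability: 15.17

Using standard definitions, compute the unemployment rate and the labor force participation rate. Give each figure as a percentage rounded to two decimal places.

Unemployment rate ≈ 8.45%; labor force participation rate ≈ 61.11%.

Employed = 167.54 million.
Unemployed = 11.22 + 4.25 = 15.47 million (jobless and actively searching, or on temporary layoff).
Labor force = 167.54 + 15.47 = 183.01 million.
Not in labor force = 34.98 + 66.31 + 15.17 = 116.46 million (those not working and not actively searching are outside the labor force).
Civilian working-age population = 183.01 + 116.46 = 299.47 million.
Unemployment rate = 15.47 / 183.01 = 8.45%.
Labor force participation rate = 183.01 / 299.47 = 61.11%.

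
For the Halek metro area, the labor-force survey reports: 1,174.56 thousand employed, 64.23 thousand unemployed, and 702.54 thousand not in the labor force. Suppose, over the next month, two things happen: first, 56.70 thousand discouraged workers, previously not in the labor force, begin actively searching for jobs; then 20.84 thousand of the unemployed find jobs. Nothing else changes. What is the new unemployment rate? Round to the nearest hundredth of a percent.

Initially, labor force = 1,174.56 + 64.23 = 1,238.79 thousand, so u = 64.23/1,238.79 = 5.18%.
After the first change, unemployed and labor force both rise by 56.70 → E = 1,174.56, U = 120.93, labor force = 1,295.49 thousand.
After the second change, unemployed falls and employed rises by 20.84; labor force unchanged → E = 1,195.40, U = 100.09, labor force = 1,295.49 thousand.
New unemployment rate = 100.09 / 1,295.49 = 7.73%.

New unemployment rate ≈ 7.73%.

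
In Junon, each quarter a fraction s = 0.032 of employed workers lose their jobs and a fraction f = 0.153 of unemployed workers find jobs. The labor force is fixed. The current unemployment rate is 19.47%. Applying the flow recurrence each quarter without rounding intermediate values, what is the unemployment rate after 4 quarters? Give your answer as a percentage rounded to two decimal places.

Unemployment rate after four quarters ≈ 18.26%.

With a fixed labor force, u_{t+1} = u_t + s·(1−u_t) − f·u_t = u_t·(1−s−f) + s.
Here 1−s−f = 0.815 and s = 0.032.
u_1 = 0.194700 × 0.815 + 0.032 = 0.190681.
u_2 = 0.190681 × 0.815 + 0.032 = 0.187405.
u_3 = 0.187405 × 0.815 + 0.032 = 0.184735.
u_4 = 0.184735 × 0.815 + 0.032 = 0.182559.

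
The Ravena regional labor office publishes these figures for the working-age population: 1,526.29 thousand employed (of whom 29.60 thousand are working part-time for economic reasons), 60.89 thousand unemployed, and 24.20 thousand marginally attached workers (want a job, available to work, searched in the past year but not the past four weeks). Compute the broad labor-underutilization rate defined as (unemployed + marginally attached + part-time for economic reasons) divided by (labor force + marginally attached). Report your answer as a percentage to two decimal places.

Labor force = 1,526.29 + 60.89 = 1,587.18 thousand.
Numerator = 60.89 + 24.20 + 29.60 = 114.69 thousand.
Denominator = 1,587.18 + 24.20 = 1,611.38 thousand.
Broad rate = 114.69 / 1,611.38 = 7.12%.

Broad underutilization rate ≈ 7.12%.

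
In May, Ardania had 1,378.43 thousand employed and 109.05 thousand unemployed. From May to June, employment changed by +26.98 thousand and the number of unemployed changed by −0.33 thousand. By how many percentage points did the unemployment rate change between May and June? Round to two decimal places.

May: labor force = 1,378.43 + 109.05 = 1,487.48; u = 109.05/1,487.48 = 7.33%.
June: labor force = 1,405.41 + 108.72 = 1,514.13; u = 108.72/1,514.13 = 7.18%.
Change = 7.18% − 7.33% = −0.15 pp.

The unemployment rate changed by −0.15 percentage points.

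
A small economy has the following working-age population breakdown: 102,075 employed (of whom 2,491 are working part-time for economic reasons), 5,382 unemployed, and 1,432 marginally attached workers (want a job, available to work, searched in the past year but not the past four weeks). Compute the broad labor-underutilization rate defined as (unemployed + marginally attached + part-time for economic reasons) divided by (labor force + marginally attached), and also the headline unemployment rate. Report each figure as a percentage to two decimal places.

Broad underutilization rate ≈ 8.55%; headline unemployment rate ≈ 5.01%.

Labor force = 102,075 + 5,382 = 107,457.
Numerator = 5,382 + 1,432 + 2,491 = 9,305.
Denominator = 107,457 + 1,432 = 108,889.
Broad rate = 9,305 / 108,889 = 8.55%.
Headline unemployment rate = 5,382 / 107,457 = 5.01%.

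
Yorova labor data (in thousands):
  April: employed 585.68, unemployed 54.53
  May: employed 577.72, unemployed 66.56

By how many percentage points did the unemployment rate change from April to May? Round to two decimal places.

The unemployment rate changed by +1.81 percentage points.

April: labor force = 585.68 + 54.53 = 640.21; u = 54.53/640.21 = 8.52%.
May: labor force = 577.72 + 66.56 = 644.28; u = 66.56/644.28 = 10.33%.
Change = 10.33% − 8.52% = +1.81 pp.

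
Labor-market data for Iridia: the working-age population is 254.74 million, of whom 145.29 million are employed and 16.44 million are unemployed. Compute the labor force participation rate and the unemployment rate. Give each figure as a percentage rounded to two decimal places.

Labor force = employed + unemployed = 145.29 + 16.44 = 161.73 million.
Unemployment rate = 16.44 / 161.73 = 10.17%.
Labor force participation rate = 161.73 / 254.74 = 63.49%.

Labor force participation rate ≈ 63.49%; unemployment rate ≈ 10.17%.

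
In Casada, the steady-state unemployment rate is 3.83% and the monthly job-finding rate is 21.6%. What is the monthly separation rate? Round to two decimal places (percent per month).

From u* = s/(s+f): s = u·f/(1−u).
s = 0.0383 × 21.6 / (1 − 0.0383) = 0.8273 / 0.9617 ≈ 0.86% per month.

Separation rate ≈ 0.86% per month.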